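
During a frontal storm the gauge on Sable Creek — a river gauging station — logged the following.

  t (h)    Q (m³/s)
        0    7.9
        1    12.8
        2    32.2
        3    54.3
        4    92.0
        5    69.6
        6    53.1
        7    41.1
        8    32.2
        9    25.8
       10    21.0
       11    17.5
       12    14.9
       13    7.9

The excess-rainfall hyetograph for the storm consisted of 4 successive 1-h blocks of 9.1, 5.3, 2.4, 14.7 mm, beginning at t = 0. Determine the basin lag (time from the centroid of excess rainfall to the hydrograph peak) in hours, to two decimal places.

Centroid of excess rainfall: t_c = Σ P_i·t̄_i / ΣP_i = 2.2206 h (block centres at 0.5, 1.5, 2.5, 3.5 h).
Hydrograph peak occurs at t = 4 h, so basin lag t_L = 4 − 2.2206 = 1.78 h.

t_L ≈ 1.78 h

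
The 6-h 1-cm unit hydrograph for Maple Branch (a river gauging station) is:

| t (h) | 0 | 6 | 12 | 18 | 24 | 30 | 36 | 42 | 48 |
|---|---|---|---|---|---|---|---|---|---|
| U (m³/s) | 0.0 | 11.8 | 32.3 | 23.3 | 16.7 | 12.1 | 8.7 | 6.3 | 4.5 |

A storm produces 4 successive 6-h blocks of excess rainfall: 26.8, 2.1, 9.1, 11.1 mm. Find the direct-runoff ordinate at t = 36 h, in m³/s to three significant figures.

By discrete convolution, Q_j = Σ (P_i / 10 mm) · U_{j−i}.
At t = 36 h (j=6): Q = (26.8/10)·8.7 + (2.1/10)·12.1 + (9.1/10)·16.7 + (11.1/10)·23.3 = 66.9 m³/s.

Q ≈ 66.9 m³/s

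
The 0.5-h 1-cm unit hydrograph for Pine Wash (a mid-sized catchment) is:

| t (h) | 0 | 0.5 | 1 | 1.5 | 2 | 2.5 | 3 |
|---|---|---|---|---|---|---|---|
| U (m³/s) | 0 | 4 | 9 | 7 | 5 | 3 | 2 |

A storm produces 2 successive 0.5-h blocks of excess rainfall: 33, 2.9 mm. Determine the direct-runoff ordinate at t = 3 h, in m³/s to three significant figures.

By discrete convolution, Q_j = Σ (P_i / 10 mm) · U_{j−i}.
At t = 3 h (j=6): Q = (33/10)·2 + (2.9/10)·3 = 7.47 m³/s.

Q ≈ 7.47 m³/s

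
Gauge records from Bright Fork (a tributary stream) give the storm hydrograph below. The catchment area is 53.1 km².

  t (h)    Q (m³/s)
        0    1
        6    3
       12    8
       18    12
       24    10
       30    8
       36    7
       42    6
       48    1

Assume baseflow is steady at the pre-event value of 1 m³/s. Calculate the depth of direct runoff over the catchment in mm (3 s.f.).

d ≈ 19.1 mm

Direct runoff: 0.0, 2.0, 7.0, 11.0, 9.0, 7.0, 6.0, 5.0, 0.0 m³/s; ΣQ_DR = 47.00 m³/s.
V = ΣQ_DR · Δt = 47.00 × 21600 s = 1.015 × 10^6 m³.
Over A = 53.1 km², depth = V / A = 19.1 mm.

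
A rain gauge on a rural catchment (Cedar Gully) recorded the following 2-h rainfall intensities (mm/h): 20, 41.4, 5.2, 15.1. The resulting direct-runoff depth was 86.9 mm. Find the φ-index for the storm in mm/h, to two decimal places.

Only the 3 blocks with intensity above φ contribute runoff: 20, 41.4, 15.1 mm/h.
Σ(I−φ)·Δt = d  ⇒  (20+41.4+15.1 − 3φ)·2 = 86.9
φ = (76.50 − 86.9/2) / 3 = 11.02 mm/h.

φ ≈ 11.02 mm/h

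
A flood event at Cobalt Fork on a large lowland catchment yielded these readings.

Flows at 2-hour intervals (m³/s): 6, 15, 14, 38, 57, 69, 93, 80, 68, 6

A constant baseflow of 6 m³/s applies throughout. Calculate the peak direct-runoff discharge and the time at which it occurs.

Subtracting baseflow gives direct-runoff ordinates: 0.0, 9.0, 8.0, 32.0, 51.0, 63.0, 87.0, 74.0, 62.0, 0.0 m³/s.
The maximum is 87.0 m³/s, occurring at the reading for t = 12 h.

Q_p = 87.0 m³/s at t = 12 h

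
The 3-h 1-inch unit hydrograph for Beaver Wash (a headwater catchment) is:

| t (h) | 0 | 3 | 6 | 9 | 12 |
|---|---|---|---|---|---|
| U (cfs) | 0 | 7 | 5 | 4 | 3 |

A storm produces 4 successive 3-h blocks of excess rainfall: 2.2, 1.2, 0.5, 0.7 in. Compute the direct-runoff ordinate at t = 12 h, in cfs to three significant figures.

Q ≈ 18.8 cfs

By discrete convolution, Q_j = Σ (P_i / 1 in) · U_{j−i}.
At t = 12 h (j=4): Q = (2.2/1)·3 + (1.2/1)·4 + (0.5/1)·5 + (0.7/1)·7 = 18.8 cfs.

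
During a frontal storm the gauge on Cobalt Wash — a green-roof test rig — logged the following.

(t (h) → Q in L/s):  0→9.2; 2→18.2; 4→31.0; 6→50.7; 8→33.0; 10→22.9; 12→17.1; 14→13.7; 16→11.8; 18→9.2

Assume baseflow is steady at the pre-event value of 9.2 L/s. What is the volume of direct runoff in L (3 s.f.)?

Direct-runoff ordinates (Q − Q_b): 0.0, 9.0, 21.8, 41.5, 23.8, 13.7, 7.9, 4.5, 2.6, 0.0 L/s.
ΣQ_DR = 124.8 L/s.
With Δt = 2 h = 7200 s, V = ΣQ_DR · Δt = 124.8 × 7200 = 8.99 × 10^5 L.

V ≈ 8.99 × 10^5 L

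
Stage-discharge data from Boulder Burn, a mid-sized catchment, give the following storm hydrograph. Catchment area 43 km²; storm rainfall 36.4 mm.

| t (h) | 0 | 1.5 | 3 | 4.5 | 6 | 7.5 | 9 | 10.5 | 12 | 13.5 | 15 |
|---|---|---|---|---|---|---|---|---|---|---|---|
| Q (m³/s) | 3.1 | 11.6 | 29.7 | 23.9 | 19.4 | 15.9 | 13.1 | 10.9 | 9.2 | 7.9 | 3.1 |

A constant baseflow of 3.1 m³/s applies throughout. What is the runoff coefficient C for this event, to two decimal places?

C ≈ 0.39

ΣQ_DR = 113.7 m³/s; V = ΣQ_DR·Δt = 6.140 × 10^5 m³.
Runoff depth d = V / A = 14.28 mm.
C = d / P = 14.28 / 36.4 = 0.39.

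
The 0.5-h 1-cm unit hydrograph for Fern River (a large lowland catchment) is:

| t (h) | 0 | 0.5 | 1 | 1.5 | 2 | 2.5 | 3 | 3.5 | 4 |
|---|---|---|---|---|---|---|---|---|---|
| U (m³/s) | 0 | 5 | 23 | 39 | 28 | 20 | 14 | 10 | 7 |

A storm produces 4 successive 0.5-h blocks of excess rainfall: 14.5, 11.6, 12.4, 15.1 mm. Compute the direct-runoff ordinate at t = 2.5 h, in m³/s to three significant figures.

Q ≈ 145 m³/s

By discrete convolution, Q_j = Σ (P_i / 10 mm) · U_{j−i}.
At t = 2.5 h (j=5): Q = (14.5/10)·20 + (11.6/10)·28 + (12.4/10)·39 + (15.1/10)·23 = 145 m³/s.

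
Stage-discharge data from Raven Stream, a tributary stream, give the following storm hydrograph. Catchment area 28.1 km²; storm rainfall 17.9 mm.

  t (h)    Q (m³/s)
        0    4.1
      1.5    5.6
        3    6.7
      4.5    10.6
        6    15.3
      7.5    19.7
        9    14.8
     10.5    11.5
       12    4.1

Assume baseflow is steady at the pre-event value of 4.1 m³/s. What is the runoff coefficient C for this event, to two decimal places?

C ≈ 0.60

ΣQ_DR = 55.50 m³/s; V = ΣQ_DR·Δt = 2.997 × 10^5 m³.
Runoff depth d = V / A = 10.67 mm.
C = d / P = 10.67 / 17.9 = 0.60.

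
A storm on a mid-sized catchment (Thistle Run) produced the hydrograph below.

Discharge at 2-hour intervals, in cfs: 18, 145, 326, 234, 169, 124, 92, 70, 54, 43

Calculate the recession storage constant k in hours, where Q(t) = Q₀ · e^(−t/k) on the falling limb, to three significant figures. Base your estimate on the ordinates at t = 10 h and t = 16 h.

On the falling limb, Q drops from 124 to 54 cfs between t = 10 h and t = 16 h (Δt = 6 h).
k = −Δt / ln(Q₂/Q₁) = −6 / ln(54/124) = 7.22 h.

k ≈ 7.22 h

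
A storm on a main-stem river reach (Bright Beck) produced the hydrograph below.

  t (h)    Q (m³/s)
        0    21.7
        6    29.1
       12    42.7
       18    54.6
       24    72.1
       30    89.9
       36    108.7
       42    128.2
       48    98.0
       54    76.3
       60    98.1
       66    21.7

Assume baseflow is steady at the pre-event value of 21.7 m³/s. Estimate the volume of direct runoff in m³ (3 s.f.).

Direct-runoff ordinates (Q − Q_b): 0.0, 7.4, 21.0, 32.9, 50.4, 68.2, 87.0, 106.5, 76.3, 54.6, 76.4, 0.0 m³/s.
ΣQ_DR = 580.7 m³/s.
With Δt = 6 h = 21600 s, V = ΣQ_DR · Δt = 580.7 × 21600 = 1.25 × 10^7 m³.

V ≈ 1.25 × 10^7 m³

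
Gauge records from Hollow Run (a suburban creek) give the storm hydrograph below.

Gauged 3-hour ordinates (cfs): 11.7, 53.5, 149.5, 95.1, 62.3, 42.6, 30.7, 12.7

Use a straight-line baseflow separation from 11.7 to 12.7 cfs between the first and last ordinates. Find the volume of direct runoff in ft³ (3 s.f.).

V ≈ 3.89 × 10^6 ft³

Direct-runoff ordinates (Q − Q_b): 0.00, 41.66, 137.51, 82.97, 50.03, 30.19, 18.14, 0.00 cfs.
ΣQ_DR = 360.5 cfs.
With Δt = 3 h = 10800 s, V = ΣQ_DR · Δt = 360.5 × 10800 = 3.89 × 10^6 ft³.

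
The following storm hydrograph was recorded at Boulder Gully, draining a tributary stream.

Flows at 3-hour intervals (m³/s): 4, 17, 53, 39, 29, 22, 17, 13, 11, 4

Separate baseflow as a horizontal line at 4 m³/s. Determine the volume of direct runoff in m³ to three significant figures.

V ≈ 1.83 × 10^6 m³

Direct-runoff ordinates (Q − Q_b): 0.0, 13.0, 49.0, 35.0, 25.0, 18.0, 13.0, 9.0, 7.0, 0.0 m³/s.
ΣQ_DR = 169.0 m³/s.
With Δt = 3 h = 10800 s, V = ΣQ_DR · Δt = 169.0 × 10800 = 1.83 × 10^6 m³.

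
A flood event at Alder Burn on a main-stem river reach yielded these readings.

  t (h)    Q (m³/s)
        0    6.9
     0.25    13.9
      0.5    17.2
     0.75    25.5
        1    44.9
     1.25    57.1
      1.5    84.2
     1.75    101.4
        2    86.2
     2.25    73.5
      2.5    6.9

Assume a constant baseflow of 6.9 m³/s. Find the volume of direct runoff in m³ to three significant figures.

V ≈ 3.98 × 10^5 m³

Direct-runoff ordinates (Q − Q_b): 0.0, 7.0, 10.3, 18.6, 38.0, 50.2, 77.3, 94.5, 79.3, 66.6, 0.0 m³/s.
ΣQ_DR = 441.8 m³/s.
With Δt = 0.25 h = 900 s, V = ΣQ_DR · Δt = 441.8 × 900 = 3.98 × 10^5 m³.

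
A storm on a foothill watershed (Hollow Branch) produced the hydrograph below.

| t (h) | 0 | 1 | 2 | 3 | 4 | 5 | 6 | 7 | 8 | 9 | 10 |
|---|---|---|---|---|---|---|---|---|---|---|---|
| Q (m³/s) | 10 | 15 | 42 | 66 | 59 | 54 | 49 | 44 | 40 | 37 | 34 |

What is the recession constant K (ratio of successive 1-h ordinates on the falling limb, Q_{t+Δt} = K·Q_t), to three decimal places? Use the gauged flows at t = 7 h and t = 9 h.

K ≈ 0.917

Using the recession-limb readings at t = 7 h and t = 9 h: Q falls from 44 to 37 m³/s over 2 intervals.
K = (Q₂/Q₁)^(1/2) = (37/44)^(1/2) = 0.917.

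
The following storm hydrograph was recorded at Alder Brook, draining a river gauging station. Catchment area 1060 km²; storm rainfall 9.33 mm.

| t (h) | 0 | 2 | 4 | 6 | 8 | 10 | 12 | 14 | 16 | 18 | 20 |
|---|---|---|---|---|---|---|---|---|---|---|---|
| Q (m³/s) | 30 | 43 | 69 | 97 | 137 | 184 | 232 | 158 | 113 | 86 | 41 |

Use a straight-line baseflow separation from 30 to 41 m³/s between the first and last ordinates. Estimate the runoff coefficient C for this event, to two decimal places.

C ≈ 0.58

ΣQ_DR = 799.5 m³/s; V = ΣQ_DR·Δt = 5.756 × 10^6 m³.
Runoff depth d = V / A = 5.431 mm.
C = d / P = 5.431 / 9.33 = 0.58.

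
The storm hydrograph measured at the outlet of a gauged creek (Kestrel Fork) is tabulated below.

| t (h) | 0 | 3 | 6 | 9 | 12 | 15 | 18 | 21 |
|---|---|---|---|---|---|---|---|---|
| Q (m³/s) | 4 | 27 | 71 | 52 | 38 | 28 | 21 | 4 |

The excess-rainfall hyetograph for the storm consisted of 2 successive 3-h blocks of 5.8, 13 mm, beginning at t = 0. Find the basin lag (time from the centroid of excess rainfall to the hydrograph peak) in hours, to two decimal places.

t_L ≈ 2.43 h

Centroid of excess rainfall: t_c = Σ P_i·t̄_i / ΣP_i = 3.5745 h (block centres at 1.5, 4.5 h).
Hydrograph peak occurs at t = 6 h, so basin lag t_L = 6 − 3.5745 = 2.43 h.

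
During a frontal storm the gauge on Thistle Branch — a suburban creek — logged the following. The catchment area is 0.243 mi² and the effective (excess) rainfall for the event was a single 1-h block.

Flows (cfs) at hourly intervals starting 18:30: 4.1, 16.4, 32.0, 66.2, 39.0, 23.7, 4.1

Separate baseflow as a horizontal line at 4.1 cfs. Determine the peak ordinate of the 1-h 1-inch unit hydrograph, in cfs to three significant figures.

Direct runoff: 0.0, 12.3, 27.9, 62.1, 34.9, 19.6, 0.0 cfs; ΣQ_DR = 156.8 cfs, peak = 62.1 cfs.
Runoff depth d = ΣQ_DR·Δt / A = 156.8 × 3600 / (0.243 mi²) = 0.9999 in.
The 1-inch UH is the DRH scaled by (1 in)/d, so U_p = 62.1 × 1/0.9999 = 62.1 cfs.

U_p ≈ 62.1 cfs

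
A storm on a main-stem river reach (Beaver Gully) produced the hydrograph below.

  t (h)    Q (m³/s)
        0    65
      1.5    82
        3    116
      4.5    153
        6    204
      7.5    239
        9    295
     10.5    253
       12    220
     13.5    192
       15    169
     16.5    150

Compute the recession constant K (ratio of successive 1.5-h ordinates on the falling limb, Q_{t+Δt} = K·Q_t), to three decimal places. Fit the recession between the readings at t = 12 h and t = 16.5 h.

Using the recession-limb readings at t = 12 h and t = 16.5 h: Q falls from 220 to 150 m³/s over 3 intervals.
K = (Q₂/Q₁)^(1/3) = (150/220)^(1/3) = 0.880.

K ≈ 0.880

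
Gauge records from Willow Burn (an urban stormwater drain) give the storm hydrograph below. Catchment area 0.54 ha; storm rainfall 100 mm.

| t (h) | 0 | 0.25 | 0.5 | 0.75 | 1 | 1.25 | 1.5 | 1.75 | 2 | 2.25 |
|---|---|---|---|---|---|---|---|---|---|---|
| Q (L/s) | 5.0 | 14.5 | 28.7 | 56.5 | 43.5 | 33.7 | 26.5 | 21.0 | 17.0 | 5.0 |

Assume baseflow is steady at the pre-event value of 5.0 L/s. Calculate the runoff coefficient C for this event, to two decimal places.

ΣQ_DR = 201.4 L/s; V = ΣQ_DR·Δt = 1.813 × 10^5 L.
Runoff depth d = V / A = 33.57 mm.
C = d / P = 33.57 / 100 = 0.34.

C ≈ 0.34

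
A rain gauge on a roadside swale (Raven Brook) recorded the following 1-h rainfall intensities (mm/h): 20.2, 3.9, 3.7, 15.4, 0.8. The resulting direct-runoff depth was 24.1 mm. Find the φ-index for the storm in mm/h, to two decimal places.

Only the 2 blocks with intensity above φ contribute runoff: 20.2, 15.4 mm/h.
Σ(I−φ)·Δt = d  ⇒  (20.2+15.4 − 2φ)·1 = 24.1
φ = (35.60 − 24.1/1) / 2 = 5.75 mm/h.

φ ≈ 5.75 mm/h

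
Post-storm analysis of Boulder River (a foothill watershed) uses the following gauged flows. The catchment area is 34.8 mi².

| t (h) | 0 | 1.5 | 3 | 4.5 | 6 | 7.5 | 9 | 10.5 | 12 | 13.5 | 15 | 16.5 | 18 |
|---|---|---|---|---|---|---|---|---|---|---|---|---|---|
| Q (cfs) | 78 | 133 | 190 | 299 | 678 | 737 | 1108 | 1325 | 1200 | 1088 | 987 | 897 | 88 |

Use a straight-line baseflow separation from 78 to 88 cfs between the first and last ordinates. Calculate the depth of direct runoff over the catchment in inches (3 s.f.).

d ≈ 0.516 in

Direct runoff: 0.00, 54.17, 110.33, 218.50, 596.67, 654.83, 1025.00, 1241.17, 1115.33, 1002.50, 900.67, 809.83, 0.00 cfs; ΣQ_DR = 7729 cfs.
V = ΣQ_DR · Δt = 7729 × 5400 s = 4.174 × 10^7 ft³.
Over A = 34.8 mi², depth = V / A = 0.516 in.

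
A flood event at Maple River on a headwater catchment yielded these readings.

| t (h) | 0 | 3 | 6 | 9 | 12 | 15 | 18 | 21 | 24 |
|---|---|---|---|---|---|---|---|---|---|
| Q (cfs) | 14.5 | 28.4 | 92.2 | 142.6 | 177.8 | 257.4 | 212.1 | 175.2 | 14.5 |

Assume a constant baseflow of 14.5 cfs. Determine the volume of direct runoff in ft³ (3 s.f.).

Direct-runoff ordinates (Q − Q_b): 0.0, 13.9, 77.7, 128.1, 163.3, 242.9, 197.6, 160.7, 0.0 cfs.
ΣQ_DR = 984.2 cfs.
With Δt = 3 h = 10800 s, V = ΣQ_DR · Δt = 984.2 × 10800 = 1.06 × 10^7 ft³.

V ≈ 1.06 × 10^7 ft³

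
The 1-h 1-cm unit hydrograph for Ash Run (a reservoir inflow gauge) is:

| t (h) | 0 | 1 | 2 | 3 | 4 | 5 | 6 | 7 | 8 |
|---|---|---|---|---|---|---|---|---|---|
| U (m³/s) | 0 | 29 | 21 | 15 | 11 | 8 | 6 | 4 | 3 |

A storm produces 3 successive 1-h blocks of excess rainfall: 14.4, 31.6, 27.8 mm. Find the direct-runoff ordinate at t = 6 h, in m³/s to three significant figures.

By discrete convolution, Q_j = Σ (P_i / 10 mm) · U_{j−i}.
At t = 6 h (j=6): Q = (14.4/10)·6 + (31.6/10)·8 + (27.8/10)·11 = 64.5 m³/s.

Q ≈ 64.5 m³/s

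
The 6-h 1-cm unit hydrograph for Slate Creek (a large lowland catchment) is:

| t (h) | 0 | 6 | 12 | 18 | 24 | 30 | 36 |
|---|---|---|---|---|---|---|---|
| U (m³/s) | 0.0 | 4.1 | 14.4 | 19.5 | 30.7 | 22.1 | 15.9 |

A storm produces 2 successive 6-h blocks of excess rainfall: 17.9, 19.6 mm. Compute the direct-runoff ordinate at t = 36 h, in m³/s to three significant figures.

By discrete convolution, Q_j = Σ (P_i / 10 mm) · U_{j−i}.
At t = 36 h (j=6): Q = (17.9/10)·15.9 + (19.6/10)·22.1 = 71.8 m³/s.

Q ≈ 71.8 m³/s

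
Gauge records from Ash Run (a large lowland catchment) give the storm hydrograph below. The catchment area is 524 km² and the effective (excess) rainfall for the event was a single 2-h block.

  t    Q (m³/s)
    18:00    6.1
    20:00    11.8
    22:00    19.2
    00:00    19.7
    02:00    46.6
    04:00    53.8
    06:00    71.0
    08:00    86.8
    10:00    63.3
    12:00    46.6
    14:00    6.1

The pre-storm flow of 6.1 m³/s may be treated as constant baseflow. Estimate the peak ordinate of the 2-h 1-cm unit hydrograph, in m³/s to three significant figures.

Direct runoff: 0.0, 5.7, 13.1, 13.6, 40.5, 47.7, 64.9, 80.7, 57.2, 40.5, 0.0 m³/s; ΣQ_DR = 363.9 m³/s, peak = 80.7 m³/s.
Runoff depth d = ΣQ_DR·Δt / A = 363.9 × 7200 / (524 km²) = 5.000 mm.
The 1-cm UH is the DRH scaled by (10 mm)/d, so U_p = 80.7 × 10/5.000 = 161 m³/s.

U_p ≈ 161 m³/s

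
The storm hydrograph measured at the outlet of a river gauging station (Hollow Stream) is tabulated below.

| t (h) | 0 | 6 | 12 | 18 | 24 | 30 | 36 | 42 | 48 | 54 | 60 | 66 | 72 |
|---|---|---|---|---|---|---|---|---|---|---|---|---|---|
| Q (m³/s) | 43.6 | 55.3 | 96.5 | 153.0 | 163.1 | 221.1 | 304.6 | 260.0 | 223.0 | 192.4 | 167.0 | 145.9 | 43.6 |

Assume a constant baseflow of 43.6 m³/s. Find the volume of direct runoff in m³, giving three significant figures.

V ≈ 3.24 × 10^7 m³

Direct-runoff ordinates (Q − Q_b): 0.0, 11.7, 52.9, 109.4, 119.5, 177.5, 261.0, 216.4, 179.4, 148.8, 123.4, 102.3, 0.0 m³/s.
ΣQ_DR = 1502 m³/s.
With Δt = 6 h = 21600 s, V = ΣQ_DR · Δt = 1502 × 21600 = 3.24 × 10^7 m³.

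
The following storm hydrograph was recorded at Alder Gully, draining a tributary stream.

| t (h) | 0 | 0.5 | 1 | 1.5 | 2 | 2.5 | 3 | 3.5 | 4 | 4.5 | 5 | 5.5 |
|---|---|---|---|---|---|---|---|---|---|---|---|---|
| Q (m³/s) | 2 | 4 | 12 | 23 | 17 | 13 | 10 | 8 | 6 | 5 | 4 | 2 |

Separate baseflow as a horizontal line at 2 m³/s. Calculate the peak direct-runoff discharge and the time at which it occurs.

Subtracting baseflow gives direct-runoff ordinates: 0.0, 2.0, 10.0, 21.0, 15.0, 11.0, 8.0, 6.0, 4.0, 3.0, 2.0, 0.0 m³/s.
The maximum is 21.0 m³/s, occurring at the reading for t = 1.5 h.

Q_p = 21.0 m³/s at t = 1.5 h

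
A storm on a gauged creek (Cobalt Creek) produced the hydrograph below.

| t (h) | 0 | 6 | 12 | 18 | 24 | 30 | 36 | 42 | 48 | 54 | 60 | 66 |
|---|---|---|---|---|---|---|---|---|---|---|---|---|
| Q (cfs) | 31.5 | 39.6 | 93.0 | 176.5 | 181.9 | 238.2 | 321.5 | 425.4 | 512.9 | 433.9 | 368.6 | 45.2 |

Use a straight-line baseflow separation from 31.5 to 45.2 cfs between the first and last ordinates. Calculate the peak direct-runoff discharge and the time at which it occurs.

Q_p = 471.44 cfs at t = 48 h

Subtracting baseflow gives direct-runoff ordinates: 0.00, 6.85, 59.01, 141.26, 145.42, 200.47, 282.53, 385.18, 471.44, 391.19, 324.65, 0.00 cfs.
The maximum is 471.44 cfs, occurring at the reading for t = 48 h.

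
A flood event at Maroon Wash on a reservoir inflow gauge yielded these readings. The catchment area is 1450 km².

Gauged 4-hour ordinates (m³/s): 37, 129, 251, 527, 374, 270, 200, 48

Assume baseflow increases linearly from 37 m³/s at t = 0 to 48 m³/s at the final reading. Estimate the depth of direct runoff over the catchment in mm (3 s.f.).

d ≈ 14.9 mm

Direct runoff: 0.00, 90.43, 210.86, 485.29, 330.71, 225.14, 153.57, 0.00 m³/s; ΣQ_DR = 1496 m³/s.
V = ΣQ_DR · Δt = 1496 × 14400 s = 2.154 × 10^7 m³.
Over A = 1450 km², depth = V / A = 14.9 mm.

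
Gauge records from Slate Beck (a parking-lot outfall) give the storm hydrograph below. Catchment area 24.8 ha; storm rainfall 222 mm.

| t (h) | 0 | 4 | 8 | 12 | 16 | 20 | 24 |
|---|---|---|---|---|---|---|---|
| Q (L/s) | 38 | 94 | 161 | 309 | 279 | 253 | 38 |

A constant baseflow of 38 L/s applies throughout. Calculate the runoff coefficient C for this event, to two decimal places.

C ≈ 0.24

ΣQ_DR = 906.0 L/s; V = ΣQ_DR·Δt = 1.305 × 10^7 L.
Runoff depth d = V / A = 52.61 mm.
C = d / P = 52.61 / 222 = 0.24.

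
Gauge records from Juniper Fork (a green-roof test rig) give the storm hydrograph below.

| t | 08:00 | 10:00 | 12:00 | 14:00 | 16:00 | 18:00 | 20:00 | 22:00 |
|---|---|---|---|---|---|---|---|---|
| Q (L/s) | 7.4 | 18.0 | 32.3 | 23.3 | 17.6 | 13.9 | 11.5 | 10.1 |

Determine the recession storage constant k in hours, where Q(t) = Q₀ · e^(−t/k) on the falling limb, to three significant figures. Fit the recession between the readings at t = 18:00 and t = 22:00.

k ≈ 12.5 h

On the falling limb, Q drops from 13.9 to 10.1 L/s between t = 18:00 and t = 22:00 (Δt = 4 h).
k = −Δt / ln(Q₂/Q₁) = −4 / ln(10.1/13.9) = 12.5 h.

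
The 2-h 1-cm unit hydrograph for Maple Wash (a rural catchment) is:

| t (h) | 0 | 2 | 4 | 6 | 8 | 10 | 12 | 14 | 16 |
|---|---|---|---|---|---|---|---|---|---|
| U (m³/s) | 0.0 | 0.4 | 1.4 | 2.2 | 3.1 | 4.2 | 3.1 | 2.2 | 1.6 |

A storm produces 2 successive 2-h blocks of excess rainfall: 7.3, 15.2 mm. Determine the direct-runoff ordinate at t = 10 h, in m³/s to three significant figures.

Q ≈ 7.78 m³/s

By discrete convolution, Q_j = Σ (P_i / 10 mm) · U_{j−i}.
At t = 10 h (j=5): Q = (7.3/10)·4.2 + (15.2/10)·3.1 = 7.78 m³/s.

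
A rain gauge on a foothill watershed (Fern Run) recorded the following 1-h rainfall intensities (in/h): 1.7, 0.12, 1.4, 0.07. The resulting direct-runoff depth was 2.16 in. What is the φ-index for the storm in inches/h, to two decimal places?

φ ≈ 0.47 in/h

Only the 2 blocks with intensity above φ contribute runoff: 1.7, 1.4 in/h.
Σ(I−φ)·Δt = d  ⇒  (1.7+1.4 − 2φ)·1 = 2.16
φ = (3.100 − 2.16/1) / 2 = 0.47 in/h.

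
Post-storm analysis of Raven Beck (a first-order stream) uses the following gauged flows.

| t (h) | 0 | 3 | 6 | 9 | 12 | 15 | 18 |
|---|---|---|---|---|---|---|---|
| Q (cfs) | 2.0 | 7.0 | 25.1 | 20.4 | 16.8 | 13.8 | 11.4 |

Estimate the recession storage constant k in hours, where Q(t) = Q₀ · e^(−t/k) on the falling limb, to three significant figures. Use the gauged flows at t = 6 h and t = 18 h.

On the falling limb, Q drops from 25.1 to 11.4 cfs between t = 6 h and t = 18 h (Δt = 12 h).
k = −Δt / ln(Q₂/Q₁) = −12 / ln(11.4/25.1) = 15.2 h.

k ≈ 15.2 h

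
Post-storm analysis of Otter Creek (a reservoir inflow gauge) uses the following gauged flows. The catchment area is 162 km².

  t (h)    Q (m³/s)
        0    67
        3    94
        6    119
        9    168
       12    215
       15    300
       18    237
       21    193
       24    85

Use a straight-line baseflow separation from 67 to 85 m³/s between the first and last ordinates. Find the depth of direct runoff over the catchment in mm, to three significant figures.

d ≈ 52.9 mm

Direct runoff: 0.00, 24.75, 47.50, 94.25, 139.00, 221.75, 156.50, 110.25, 0.00 m³/s; ΣQ_DR = 794.0 m³/s.
V = ΣQ_DR · Δt = 794.0 × 10800 s = 8.575 × 10^6 m³.
Over A = 162 km², depth = V / A = 52.9 mm.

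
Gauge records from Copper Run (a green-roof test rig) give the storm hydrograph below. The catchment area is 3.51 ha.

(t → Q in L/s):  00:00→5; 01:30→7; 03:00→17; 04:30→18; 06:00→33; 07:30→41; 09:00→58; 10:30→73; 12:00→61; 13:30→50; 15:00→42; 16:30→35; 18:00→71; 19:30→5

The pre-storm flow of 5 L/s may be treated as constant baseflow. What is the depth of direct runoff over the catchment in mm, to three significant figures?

Direct runoff: 0.0, 2.0, 12.0, 13.0, 28.0, 36.0, 53.0, 68.0, 56.0, 45.0, 37.0, 30.0, 66.0, 0.0 L/s; ΣQ_DR = 446.0 L/s.
V = ΣQ_DR · Δt = 446.0 × 5400 s = 2.408 × 10^6 L.
Over A = 3.51 ha, depth = V / A = 68.6 mm.

d ≈ 68.6 mm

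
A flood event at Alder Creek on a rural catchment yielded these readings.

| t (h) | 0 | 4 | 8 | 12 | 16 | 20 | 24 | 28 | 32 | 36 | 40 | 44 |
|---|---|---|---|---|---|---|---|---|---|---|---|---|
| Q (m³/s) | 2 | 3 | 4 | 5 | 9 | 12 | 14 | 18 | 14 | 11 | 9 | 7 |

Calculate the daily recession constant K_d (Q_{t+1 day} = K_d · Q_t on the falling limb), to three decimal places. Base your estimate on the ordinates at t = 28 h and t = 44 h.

K_d ≈ 0.243

Between t = 28 h and t = 44 h the flow falls from 18 to 7 m³/s over 4×4 h = 16 h.
Per-interval ratio K = (7/18)^(1/4) = 0.7897; K_d = K^(24/4) = 0.243.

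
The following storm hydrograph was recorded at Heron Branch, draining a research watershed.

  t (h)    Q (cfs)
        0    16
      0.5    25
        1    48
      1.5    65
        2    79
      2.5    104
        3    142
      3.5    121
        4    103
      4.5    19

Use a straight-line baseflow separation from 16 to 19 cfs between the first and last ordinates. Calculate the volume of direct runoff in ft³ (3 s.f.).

Direct-runoff ordinates (Q − Q_b): 0.00, 8.67, 31.33, 48.00, 61.67, 86.33, 124.00, 102.67, 84.33, 0.00 cfs.
ΣQ_DR = 547.0 cfs.
With Δt = 0.5 h = 1800 s, V = ΣQ_DR · Δt = 547.0 × 1800 = 9.85 × 10^5 ft³.

V ≈ 9.85 × 10^5 ft³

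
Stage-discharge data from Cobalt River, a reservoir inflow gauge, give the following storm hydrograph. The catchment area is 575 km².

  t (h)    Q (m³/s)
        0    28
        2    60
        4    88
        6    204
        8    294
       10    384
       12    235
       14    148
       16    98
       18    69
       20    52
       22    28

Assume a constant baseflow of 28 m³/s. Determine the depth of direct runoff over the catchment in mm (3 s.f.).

Direct runoff: 0.0, 32.0, 60.0, 176.0, 266.0, 356.0, 207.0, 120.0, 70.0, 41.0, 24.0, 0.0 m³/s; ΣQ_DR = 1352 m³/s.
V = ΣQ_DR · Δt = 1352 × 7200 s = 9.734 × 10^6 m³.
Over A = 575 km², depth = V / A = 16.9 mm.

d ≈ 16.9 mm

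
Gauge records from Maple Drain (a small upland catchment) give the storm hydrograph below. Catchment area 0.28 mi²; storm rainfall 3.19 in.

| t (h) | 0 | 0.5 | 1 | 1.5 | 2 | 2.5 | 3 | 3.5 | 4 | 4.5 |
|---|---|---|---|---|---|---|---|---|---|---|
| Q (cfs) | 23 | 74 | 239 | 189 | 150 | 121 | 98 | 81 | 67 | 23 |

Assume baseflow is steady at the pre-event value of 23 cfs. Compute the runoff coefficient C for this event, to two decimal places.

ΣQ_DR = 835.0 cfs; V = ΣQ_DR·Δt = 1.503 × 10^6 ft³.
Runoff depth d = V / A = 2.311 in.
C = d / P = 2.311 / 3.19 = 0.72.

C ≈ 0.72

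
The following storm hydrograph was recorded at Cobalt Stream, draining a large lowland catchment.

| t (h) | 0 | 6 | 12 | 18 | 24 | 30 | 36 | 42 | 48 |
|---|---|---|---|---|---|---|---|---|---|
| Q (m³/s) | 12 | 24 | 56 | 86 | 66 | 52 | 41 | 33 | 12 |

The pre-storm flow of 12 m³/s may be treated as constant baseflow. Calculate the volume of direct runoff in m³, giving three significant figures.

Direct-runoff ordinates (Q − Q_b): 0.0, 12.0, 44.0, 74.0, 54.0, 40.0, 29.0, 21.0, 0.0 m³/s.
ΣQ_DR = 274.0 m³/s.
With Δt = 6 h = 21600 s, V = ΣQ_DR · Δt = 274.0 × 21600 = 5.92 × 10^6 m³.

V ≈ 5.92 × 10^6 m³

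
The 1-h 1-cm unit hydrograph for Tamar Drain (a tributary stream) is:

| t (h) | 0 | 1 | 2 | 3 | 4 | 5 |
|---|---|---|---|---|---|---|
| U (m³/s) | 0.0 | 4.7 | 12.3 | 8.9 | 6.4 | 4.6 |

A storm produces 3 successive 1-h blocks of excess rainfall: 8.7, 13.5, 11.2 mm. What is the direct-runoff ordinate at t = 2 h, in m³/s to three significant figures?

By discrete convolution, Q_j = Σ (P_i / 10 mm) · U_{j−i}.
At t = 2 h (j=2): Q = (8.7/10)·12.3 + (13.5/10)·4.7 + (11.2/10)·0.0 = 17.0 m³/s.

Q ≈ 17.0 m³/s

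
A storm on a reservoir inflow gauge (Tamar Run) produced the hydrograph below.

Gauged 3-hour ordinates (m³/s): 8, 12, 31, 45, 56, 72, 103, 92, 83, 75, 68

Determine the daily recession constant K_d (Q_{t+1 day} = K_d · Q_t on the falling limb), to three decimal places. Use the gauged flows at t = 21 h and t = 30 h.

Between t = 21 h and t = 30 h the flow falls from 92 to 68 m³/s over 3×3 h = 9 h.
Per-interval ratio K = (68/92)^(1/3) = 0.9041; K_d = K^(24/3) = 0.447.

K_d ≈ 0.447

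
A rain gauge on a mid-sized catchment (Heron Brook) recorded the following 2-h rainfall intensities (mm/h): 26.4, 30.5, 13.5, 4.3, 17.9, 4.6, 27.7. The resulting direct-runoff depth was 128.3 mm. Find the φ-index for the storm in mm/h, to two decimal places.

Only the 5 blocks with intensity above φ contribute runoff: 26.4, 30.5, 13.5, 17.9, 27.7 mm/h.
Σ(I−φ)·Δt = d  ⇒  (26.4+30.5+13.5+17.9+27.7 − 5φ)·2 = 128.3
φ = (116.0 − 128.3/2) / 5 = 10.37 mm/h.

φ ≈ 10.37 mm/h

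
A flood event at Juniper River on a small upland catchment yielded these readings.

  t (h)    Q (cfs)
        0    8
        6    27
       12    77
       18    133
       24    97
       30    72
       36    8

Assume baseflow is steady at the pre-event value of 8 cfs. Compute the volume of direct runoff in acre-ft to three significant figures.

Direct-runoff ordinates (Q − Q_b): 0.0, 19.0, 69.0, 125.0, 89.0, 64.0, 0.0 cfs.
ΣQ_DR = 366.0 cfs.
With Δt = 6 h = 21600 s, V = ΣQ_DR · Δt = 366.0 × 21600 = 7.91 × 10^6 ft³ = 181 acre-ft.

V ≈ 181 acre-ft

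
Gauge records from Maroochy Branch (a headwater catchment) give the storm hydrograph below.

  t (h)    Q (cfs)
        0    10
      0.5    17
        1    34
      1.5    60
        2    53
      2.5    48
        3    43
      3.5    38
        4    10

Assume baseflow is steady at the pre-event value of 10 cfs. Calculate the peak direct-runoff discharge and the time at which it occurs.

Q_p = 50.0 cfs at t = 1.5 h

Subtracting baseflow gives direct-runoff ordinates: 0.0, 7.0, 24.0, 50.0, 43.0, 38.0, 33.0, 28.0, 0.0 cfs.
The maximum is 50.0 cfs, occurring at the reading for t = 1.5 h.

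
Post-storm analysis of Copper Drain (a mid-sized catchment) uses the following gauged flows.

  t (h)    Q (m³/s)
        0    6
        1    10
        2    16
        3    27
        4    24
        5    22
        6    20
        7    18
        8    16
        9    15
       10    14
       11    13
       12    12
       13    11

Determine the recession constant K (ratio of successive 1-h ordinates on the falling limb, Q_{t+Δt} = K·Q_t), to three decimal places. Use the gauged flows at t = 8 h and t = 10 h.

K ≈ 0.935

Using the recession-limb readings at t = 8 h and t = 10 h: Q falls from 16 to 14 m³/s over 2 intervals.
K = (Q₂/Q₁)^(1/2) = (14/16)^(1/2) = 0.935.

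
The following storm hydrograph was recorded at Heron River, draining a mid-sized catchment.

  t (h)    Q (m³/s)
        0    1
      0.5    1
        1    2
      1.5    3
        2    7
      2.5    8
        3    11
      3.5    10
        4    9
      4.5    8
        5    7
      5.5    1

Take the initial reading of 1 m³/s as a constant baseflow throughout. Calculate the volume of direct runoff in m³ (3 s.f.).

Direct-runoff ordinates (Q − Q_b): 0.0, 0.0, 1.0, 2.0, 6.0, 7.0, 10.0, 9.0, 8.0, 7.0, 6.0, 0.0 m³/s.
ΣQ_DR = 56.00 m³/s.
With Δt = 0.5 h = 1800 s, V = ΣQ_DR · Δt = 56.00 × 1800 = 1.01 × 10^5 m³.

V ≈ 1.01 × 10^5 m³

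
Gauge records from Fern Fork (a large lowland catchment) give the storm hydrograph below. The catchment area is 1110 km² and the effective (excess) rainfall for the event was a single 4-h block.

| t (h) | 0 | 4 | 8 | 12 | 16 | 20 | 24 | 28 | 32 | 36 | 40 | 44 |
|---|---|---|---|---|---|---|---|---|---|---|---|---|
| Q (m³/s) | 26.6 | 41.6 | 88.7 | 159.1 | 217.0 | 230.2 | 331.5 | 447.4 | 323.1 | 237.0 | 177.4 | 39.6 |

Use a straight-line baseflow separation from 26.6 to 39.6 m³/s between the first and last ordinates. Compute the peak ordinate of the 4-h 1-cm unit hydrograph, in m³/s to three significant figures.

Direct runoff: 0.00, 13.82, 59.74, 128.95, 185.67, 197.69, 297.81, 412.53, 287.05, 199.76, 138.98, 0.00 m³/s; ΣQ_DR = 1922 m³/s, peak = 412.53 m³/s.
Runoff depth d = ΣQ_DR·Δt / A = 1922 × 14400 / (1110 km²) = 24.93 mm.
The 1-cm UH is the DRH scaled by (10 mm)/d, so U_p = 412.53 × 10/24.93 = 165 m³/s.

U_p ≈ 165 m³/s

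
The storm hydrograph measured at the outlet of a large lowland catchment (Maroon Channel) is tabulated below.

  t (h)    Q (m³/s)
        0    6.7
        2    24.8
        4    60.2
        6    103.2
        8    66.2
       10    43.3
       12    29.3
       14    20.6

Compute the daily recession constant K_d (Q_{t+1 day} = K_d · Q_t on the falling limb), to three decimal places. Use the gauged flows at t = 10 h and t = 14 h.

Between t = 10 h and t = 14 h the flow falls from 43.3 to 20.6 m³/s over 2×2 h = 4 h.
Per-interval ratio K = (20.6/43.3)^(1/2) = 0.6897; K_d = K^(24/2) = 0.012.

K_d ≈ 0.012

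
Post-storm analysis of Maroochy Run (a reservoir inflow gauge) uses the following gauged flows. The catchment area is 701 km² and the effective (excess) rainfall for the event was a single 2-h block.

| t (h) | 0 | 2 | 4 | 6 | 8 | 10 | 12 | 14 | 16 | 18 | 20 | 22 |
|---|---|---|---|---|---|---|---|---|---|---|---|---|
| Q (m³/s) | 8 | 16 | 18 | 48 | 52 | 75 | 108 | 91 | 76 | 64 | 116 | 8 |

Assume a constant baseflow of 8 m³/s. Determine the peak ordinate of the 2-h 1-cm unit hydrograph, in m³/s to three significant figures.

U_p ≈ 180 m³/s

Direct runoff: 0.0, 8.0, 10.0, 40.0, 44.0, 67.0, 100.0, 83.0, 68.0, 56.0, 108.0, 0.0 m³/s; ΣQ_DR = 584.0 m³/s, peak = 108.0 m³/s.
Runoff depth d = ΣQ_DR·Δt / A = 584.0 × 7200 / (701 km²) = 5.998 mm.
The 1-cm UH is the DRH scaled by (10 mm)/d, so U_p = 108.0 × 10/5.998 = 180 m³/s.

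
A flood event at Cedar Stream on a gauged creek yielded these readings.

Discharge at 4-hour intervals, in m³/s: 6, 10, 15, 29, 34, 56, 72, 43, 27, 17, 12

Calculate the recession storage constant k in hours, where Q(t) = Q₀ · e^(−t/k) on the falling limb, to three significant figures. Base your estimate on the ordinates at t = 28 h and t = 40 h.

k ≈ 9.40 h

On the falling limb, Q drops from 43 to 12 m³/s between t = 28 h and t = 40 h (Δt = 12 h).
k = −Δt / ln(Q₂/Q₁) = −12 / ln(12/43) = 9.40 h.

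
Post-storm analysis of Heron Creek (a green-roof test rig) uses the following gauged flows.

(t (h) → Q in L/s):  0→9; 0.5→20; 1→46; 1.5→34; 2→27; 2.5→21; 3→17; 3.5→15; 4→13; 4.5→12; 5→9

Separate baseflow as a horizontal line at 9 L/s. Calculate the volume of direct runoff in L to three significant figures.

Direct-runoff ordinates (Q − Q_b): 0.0, 11.0, 37.0, 25.0, 18.0, 12.0, 8.0, 6.0, 4.0, 3.0, 0.0 L/s.
ΣQ_DR = 124.0 L/s.
With Δt = 0.5 h = 1800 s, V = ΣQ_DR · Δt = 124.0 × 1800 = 2.23 × 10^5 L.

V ≈ 2.23 × 10^5 L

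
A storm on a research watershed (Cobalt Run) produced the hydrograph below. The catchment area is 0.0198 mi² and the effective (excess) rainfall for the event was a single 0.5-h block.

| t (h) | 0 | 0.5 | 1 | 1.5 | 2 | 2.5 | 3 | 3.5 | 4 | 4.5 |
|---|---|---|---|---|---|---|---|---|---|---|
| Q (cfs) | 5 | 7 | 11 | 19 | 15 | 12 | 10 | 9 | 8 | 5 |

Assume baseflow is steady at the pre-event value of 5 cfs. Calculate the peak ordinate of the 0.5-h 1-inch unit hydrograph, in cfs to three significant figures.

U_p ≈ 7.02 cfs

Direct runoff: 0.0, 2.0, 6.0, 14.0, 10.0, 7.0, 5.0, 4.0, 3.0, 0.0 cfs; ΣQ_DR = 51.00 cfs, peak = 14.0 cfs.
Runoff depth d = ΣQ_DR·Δt / A = 51.00 × 1800 / (0.0198 mi²) = 1.996 in.
The 1-inch UH is the DRH scaled by (1 in)/d, so U_p = 14.0 × 1/1.996 = 7.02 cfs.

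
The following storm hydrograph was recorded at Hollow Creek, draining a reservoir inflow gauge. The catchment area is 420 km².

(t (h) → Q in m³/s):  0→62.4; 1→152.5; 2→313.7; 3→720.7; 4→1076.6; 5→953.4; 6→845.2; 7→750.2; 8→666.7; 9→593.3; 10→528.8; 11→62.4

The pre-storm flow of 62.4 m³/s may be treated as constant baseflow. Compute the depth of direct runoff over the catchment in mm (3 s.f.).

Direct runoff: 0.0, 90.1, 251.3, 658.3, 1014.2, 891.0, 782.8, 687.8, 604.3, 530.9, 466.4, 0.0 m³/s; ΣQ_DR = 5977 m³/s.
V = ΣQ_DR · Δt = 5977 × 3600 s = 2.152 × 10^7 m³.
Over A = 420 km², depth = V / A = 51.2 mm.

d ≈ 51.2 mm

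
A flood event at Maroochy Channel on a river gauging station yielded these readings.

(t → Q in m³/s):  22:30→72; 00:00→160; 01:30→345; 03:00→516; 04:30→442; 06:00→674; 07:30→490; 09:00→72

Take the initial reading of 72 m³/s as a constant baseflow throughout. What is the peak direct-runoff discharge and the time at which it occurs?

Subtracting baseflow gives direct-runoff ordinates: 0.0, 88.0, 273.0, 444.0, 370.0, 602.0, 418.0, 0.0 m³/s.
The maximum is 602.0 m³/s, occurring at the reading for t = 06:00.

Q_p = 602.0 m³/s at t = 06:00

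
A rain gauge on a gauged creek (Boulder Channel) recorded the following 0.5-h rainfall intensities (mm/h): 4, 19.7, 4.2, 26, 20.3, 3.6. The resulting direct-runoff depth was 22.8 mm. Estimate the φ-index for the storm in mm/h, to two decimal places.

φ ≈ 6.80 mm/h

Only the 3 blocks with intensity above φ contribute runoff: 19.7, 26, 20.3 mm/h.
Σ(I−φ)·Δt = d  ⇒  (19.7+26+20.3 − 3φ)·0.5 = 22.8
φ = (66.00 − 22.8/0.5) / 3 = 6.80 mm/h.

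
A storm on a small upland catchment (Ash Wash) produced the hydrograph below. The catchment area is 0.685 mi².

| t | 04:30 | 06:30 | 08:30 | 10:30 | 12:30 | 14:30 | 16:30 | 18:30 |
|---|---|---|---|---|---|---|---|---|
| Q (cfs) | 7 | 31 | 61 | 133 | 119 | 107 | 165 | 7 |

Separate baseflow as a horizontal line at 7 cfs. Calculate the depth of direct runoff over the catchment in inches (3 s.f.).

Direct runoff: 0.0, 24.0, 54.0, 126.0, 112.0, 100.0, 158.0, 0.0 cfs; ΣQ_DR = 574.0 cfs.
V = ΣQ_DR · Δt = 574.0 × 7200 s = 4.133 × 10^6 ft³.
Over A = 0.685 mi², depth = V / A = 2.60 in.

d ≈ 2.60 in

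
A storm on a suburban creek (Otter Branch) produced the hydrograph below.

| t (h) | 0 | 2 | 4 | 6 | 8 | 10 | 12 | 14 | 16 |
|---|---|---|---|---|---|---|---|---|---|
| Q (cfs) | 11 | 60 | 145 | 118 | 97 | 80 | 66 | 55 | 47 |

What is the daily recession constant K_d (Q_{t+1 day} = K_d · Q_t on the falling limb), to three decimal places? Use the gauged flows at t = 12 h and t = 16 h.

K_d ≈ 0.130

Between t = 12 h and t = 16 h the flow falls from 66 to 47 cfs over 2×2 h = 4 h.
Per-interval ratio K = (47/66)^(1/2) = 0.8439; K_d = K^(24/2) = 0.130.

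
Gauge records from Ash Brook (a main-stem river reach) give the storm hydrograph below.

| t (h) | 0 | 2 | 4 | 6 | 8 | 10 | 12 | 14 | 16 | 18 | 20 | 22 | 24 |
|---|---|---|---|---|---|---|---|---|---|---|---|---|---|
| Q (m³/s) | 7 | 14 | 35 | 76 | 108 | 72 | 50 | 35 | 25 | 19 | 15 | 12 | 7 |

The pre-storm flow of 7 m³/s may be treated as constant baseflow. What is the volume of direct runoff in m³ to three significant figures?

V ≈ 2.76 × 10^6 m³

Direct-runoff ordinates (Q − Q_b): 0.0, 7.0, 28.0, 69.0, 101.0, 65.0, 43.0, 28.0, 18.0, 12.0, 8.0, 5.0, 0.0 m³/s.
ΣQ_DR = 384.0 m³/s.
With Δt = 2 h = 7200 s, V = ΣQ_DR · Δt = 384.0 × 7200 = 2.76 × 10^6 m³.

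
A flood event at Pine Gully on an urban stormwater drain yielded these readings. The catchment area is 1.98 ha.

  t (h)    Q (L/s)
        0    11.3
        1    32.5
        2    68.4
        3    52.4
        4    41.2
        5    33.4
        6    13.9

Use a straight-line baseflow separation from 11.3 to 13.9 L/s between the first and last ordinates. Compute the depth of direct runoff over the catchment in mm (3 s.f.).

d ≈ 30.0 mm

Direct runoff: 0.00, 20.77, 56.23, 39.80, 28.17, 19.93, 0.00 L/s; ΣQ_DR = 164.9 L/s.
V = ΣQ_DR · Δt = 164.9 × 3600 s = 5.936 × 10^5 L.
Over A = 1.98 ha, depth = V / A = 30.0 mm.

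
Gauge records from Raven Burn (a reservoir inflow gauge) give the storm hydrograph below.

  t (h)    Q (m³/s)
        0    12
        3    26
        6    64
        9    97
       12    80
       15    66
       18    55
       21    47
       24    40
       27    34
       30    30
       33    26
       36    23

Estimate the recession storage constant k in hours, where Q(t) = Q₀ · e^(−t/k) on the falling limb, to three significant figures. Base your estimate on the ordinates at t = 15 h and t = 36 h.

On the falling limb, Q drops from 66 to 23 m³/s between t = 15 h and t = 36 h (Δt = 21 h).
k = −Δt / ln(Q₂/Q₁) = −21 / ln(23/66) = 19.9 h.

k ≈ 19.9 h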